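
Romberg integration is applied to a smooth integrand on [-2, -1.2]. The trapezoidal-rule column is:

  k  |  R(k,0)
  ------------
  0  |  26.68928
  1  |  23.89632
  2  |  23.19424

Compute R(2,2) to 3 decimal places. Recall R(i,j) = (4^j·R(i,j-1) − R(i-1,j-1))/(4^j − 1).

22.960

Richardson extrapolation on the trapezoidal column (denominator 4−1=3):
R(1,1) = (4·23.89632 − 26.68928) / 3 = 22.96533
R(2,1) = (4·23.19424 − 23.89632) / 3 = 22.96021
R(2,2) = 22.96021 + (22.96021 − 22.96533)/15 = 22.95987
(Column j=1 coincides with Simpson's rule on the same nodes.)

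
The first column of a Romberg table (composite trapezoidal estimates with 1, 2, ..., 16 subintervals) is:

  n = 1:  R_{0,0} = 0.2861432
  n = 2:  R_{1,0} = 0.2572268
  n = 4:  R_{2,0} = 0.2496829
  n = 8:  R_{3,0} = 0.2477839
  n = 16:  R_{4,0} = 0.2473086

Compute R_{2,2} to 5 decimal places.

0.24714

R_{1,1} = 0.2572268 + (0.2572268 − 0.2861432)/3 = 0.2475880
R_{2,1} = (4·0.2496829 − 0.2572268) / 3 = 0.2471683
R_{2,2} = 0.2471683 + (0.2471683 − 0.2475880)/15 = 0.2471403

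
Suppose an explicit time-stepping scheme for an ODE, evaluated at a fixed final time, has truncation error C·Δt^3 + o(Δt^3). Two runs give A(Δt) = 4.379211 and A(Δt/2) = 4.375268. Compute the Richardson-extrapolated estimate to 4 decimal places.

4.3747

The leading error scales as Δt^3; refining by a factor of 2 reduces it by 2^3 = 8.
Extrapolated value = (8·A(Δt/2) − A(Δt)) / (8 − 1)
= (8·4.375268 − 4.379211) / 7
= 30.622933 / 7 = 4.374705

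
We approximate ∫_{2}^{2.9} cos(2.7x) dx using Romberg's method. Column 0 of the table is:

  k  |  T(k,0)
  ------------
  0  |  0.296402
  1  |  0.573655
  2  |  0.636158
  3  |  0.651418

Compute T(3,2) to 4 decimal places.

0.6565

T(2,1) = (4·0.636158 − 0.573655) / 3 = 0.656992
T(3,1) = 0.651418 + (0.651418 − 0.636158)/3 = 0.656505
T(3,2) = (16·0.656505 − 0.656992) / 15 = 0.656473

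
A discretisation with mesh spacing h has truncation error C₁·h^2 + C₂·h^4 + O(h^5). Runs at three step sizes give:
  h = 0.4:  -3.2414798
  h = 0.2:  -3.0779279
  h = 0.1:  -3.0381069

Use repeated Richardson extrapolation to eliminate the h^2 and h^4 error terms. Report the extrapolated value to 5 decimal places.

-3.02493

First eliminate the h^2 term (factor 2^2 = 4):
  B₁ = (4·(-3.0779279) − (-3.2414798))/3 = -3.0234106
  B₂ = (4·(-3.0381069) − (-3.0779279))/3 = -3.0248332
Then eliminate the h^4 term (factor 2^4 = 16):
  (16·(-3.0248332) − (-3.0234106))/15 = -3.0249280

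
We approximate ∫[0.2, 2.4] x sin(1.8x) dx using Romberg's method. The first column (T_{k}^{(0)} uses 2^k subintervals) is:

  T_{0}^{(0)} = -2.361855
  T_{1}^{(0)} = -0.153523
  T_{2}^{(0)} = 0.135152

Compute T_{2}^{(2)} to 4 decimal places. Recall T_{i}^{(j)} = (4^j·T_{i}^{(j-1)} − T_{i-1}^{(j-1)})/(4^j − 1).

0.2080

Richardson extrapolation on the trapezoidal column (denominator 4−1=3):
T_{1}^{(1)} = (4·(-0.153523) − (-2.361855)) / 3 = 0.582588
T_{2}^{(1)} = 0.135152 + (0.135152 − (-0.153523))/3 = 0.231377
T_{2}^{(2)} = 0.231377 + (0.231377 − 0.582588)/15 = 0.207963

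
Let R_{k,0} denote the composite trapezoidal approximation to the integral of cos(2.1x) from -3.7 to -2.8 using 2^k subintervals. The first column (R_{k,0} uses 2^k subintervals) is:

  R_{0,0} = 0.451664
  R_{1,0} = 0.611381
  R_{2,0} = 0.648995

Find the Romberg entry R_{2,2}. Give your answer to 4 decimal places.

0.6613

R_{1,1} = 0.611381 + (0.611381 − 0.451664)/3 = 0.664620
R_{2,1} = 0.648995 + (0.648995 − 0.611381)/3 = 0.661533
R_{2,2} = 0.661533 + (0.661533 − 0.664620)/15 = 0.661327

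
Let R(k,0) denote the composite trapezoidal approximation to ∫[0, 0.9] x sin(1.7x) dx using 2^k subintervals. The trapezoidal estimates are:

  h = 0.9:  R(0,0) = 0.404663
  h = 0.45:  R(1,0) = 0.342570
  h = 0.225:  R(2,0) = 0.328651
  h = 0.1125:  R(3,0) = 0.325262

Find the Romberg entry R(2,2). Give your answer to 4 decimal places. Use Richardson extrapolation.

0.3242

Richardson extrapolation on the trapezoidal column (denominator 4−1=3):
R(1,1) = 0.342570 + (0.342570 − 0.404663)/3 = 0.321872
R(2,1) = 0.328651 + (0.328651 − 0.342570)/3 = 0.324011
R(2,2) = (16·0.324011 − 0.321872) / 15 = 0.324154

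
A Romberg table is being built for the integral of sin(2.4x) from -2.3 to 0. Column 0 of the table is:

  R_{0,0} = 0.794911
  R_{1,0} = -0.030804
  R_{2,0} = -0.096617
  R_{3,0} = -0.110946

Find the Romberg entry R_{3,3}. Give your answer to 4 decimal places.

Richardson extrapolation on the trapezoidal column (denominator 4−1=3):
R_{1,1} = (4·(-0.030804) − 0.794911) / 3 = -0.306042
R_{2,1} = -0.096617 + (-0.096617 − (-0.030804))/3 = -0.118555
R_{3,1} = (4·(-0.110946) − (-0.096617)) / 3 = -0.115722
R_{2,2} = (16·(-0.118555) − (-0.306042)) / 15 = -0.106056
R_{3,2} = (16·(-0.115722) − (-0.118555)) / 15 = -0.115533
R_{3,3} = -0.115533 + (-0.115533 − (-0.106056))/63 = -0.115683

-0.1157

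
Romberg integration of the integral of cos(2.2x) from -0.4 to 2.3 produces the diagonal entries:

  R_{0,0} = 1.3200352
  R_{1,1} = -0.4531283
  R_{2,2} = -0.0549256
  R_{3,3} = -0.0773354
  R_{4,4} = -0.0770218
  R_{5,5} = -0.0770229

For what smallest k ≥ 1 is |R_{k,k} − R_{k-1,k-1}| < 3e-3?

|R_{1,1} − R_{0,0}| = 1.7731635 ≥ 3e-3
|R_{2,2} − R_{1,1}| = 0.3982027 ≥ 3e-3
|R_{3,3} − R_{2,2}| = 0.0224098 ≥ 3e-3
|R_{4,4} − R_{3,3}| = 0.0003136 < 3e-3

k = 4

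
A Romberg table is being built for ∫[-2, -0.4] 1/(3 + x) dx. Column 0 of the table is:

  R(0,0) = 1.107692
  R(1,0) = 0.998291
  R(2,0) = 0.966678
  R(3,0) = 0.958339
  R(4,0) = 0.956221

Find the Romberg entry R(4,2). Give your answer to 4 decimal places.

Richardson extrapolation on the trapezoidal column (denominator 4−1=3):
R(3,1) = (4·0.958339 − 0.966678) / 3 = 0.955559
R(4,1) = 0.956221 + (0.956221 − 0.958339)/3 = 0.955515
R(4,2) = (16·0.955515 − 0.955559) / 15 = 0.955512

0.9555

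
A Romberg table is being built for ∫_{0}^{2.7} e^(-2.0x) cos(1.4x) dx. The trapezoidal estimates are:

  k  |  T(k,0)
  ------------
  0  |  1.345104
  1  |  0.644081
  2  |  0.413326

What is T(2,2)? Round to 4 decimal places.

0.3315

Richardson extrapolation on the trapezoidal column (denominator 4−1=3):
T(1,1) = 0.644081 + (0.644081 − 1.345104)/3 = 0.410407
T(2,1) = 0.413326 + (0.413326 − 0.644081)/3 = 0.336408
T(2,2) = 0.336408 + (0.336408 − 0.410407)/15 = 0.331475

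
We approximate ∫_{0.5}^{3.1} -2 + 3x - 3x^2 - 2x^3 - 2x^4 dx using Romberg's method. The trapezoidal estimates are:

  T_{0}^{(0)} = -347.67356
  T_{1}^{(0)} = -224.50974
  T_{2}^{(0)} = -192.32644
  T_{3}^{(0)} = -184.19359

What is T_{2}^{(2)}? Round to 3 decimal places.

-181.475

T_{1}^{(1)} = (4·(-224.50974) − (-347.67356)) / 3 = -183.45513
T_{2}^{(1)} = (4·(-192.32644) − (-224.50974)) / 3 = -181.59867
T_{2}^{(2)} = (16·(-181.59867) − (-183.45513)) / 15 = -181.47491
(Column j=1 coincides with Simpson's rule on the same nodes.)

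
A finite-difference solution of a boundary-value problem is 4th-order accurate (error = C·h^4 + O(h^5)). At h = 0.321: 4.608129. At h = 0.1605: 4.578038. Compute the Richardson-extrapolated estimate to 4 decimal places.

The leading error scales as h^4; refining by a factor of 2 reduces it by 2^4 = 16.
Extrapolated value = (16·A(h/2) − A(h)) / (16 − 1)
= (16·4.578038 − 4.608129) / 15
= 68.640479 / 15 = 4.576032

4.5760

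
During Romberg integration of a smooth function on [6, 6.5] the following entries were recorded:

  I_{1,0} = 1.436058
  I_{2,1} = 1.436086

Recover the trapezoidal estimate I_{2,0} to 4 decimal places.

From I_{2,1} = (4·I_{2,0} − I_{1,0})/3, solve for I_{2,0}:
4·I_{2,0} = 3·1.436086 + 1.436058 = 5.744316
I_{2,0} = 1.436079

1.4361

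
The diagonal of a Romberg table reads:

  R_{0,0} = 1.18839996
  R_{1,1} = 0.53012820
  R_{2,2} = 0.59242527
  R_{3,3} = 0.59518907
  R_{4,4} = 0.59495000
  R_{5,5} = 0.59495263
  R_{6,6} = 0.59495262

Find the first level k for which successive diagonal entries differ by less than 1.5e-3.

k = 4

|R_{1,1} − R_{0,0}| = 0.65827176 ≥ 1.5e-3
|R_{2,2} − R_{1,1}| = 0.06229707 ≥ 1.5e-3
|R_{3,3} − R_{2,2}| = 0.00276380 ≥ 1.5e-3
|R_{4,4} − R_{3,3}| = 0.00023907 < 1.5e-3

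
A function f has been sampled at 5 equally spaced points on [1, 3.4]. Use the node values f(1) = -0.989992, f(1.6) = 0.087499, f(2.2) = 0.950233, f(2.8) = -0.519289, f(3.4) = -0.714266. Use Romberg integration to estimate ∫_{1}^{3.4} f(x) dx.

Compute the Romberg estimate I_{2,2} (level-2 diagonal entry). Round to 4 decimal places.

I_{0,0} (trapezoid, 1 panel, h=2.4000): -2.045110
I_{1,0} (trapezoid, 2 panels, h=1.2000): 0.117725
I_{2,0} (trapezoid, 4 panels, h=0.6000): -0.200212
I_{1,1} = 0.117725 + (0.117725 − (-2.045110))/3 = 0.838670
I_{2,1} = -0.200212 + (-0.200212 − 0.117725)/3 = -0.306191
I_{2,2} = -0.306191 + (-0.306191 − 0.838670)/15 = -0.382515

-0.3825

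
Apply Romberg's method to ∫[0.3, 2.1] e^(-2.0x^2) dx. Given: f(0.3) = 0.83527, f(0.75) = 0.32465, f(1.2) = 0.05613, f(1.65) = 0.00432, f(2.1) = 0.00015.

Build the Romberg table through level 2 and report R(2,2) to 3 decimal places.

0.341

R(0,0) (trapezoid, 1 panel, h=1.8000): 0.75188
R(1,0) (trapezoid, 2 panels, h=0.9000): 0.42646
R(2,0) (trapezoid, 4 panels, h=0.4500): 0.36126
R(1,1) = 0.42646 + (0.42646 − 0.75188)/3 = 0.31799
R(2,1) = 0.36126 + (0.36126 − 0.42646)/3 = 0.33953
R(2,2) = 0.33953 + (0.33953 − 0.31799)/15 = 0.34097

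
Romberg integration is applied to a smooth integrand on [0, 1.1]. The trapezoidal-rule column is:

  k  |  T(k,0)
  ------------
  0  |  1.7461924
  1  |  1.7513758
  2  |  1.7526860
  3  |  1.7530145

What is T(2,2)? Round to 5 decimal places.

Richardson extrapolation on the trapezoidal column (denominator 4−1=3):
T(1,1) = (4·1.7513758 − 1.7461924) / 3 = 1.7531036
T(2,1) = 1.7526860 + (1.7526860 − 1.7513758)/3 = 1.7531227
T(2,2) = 1.7531227 + (1.7531227 − 1.7531036)/15 = 1.7531240

1.75312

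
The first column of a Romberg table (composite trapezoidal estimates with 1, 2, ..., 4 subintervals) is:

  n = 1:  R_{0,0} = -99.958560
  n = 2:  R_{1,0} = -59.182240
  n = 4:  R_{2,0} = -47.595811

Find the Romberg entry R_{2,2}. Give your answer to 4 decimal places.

Richardson extrapolation on the trapezoidal column (denominator 4−1=3):
R_{1,1} = -59.182240 + (-59.182240 − (-99.958560))/3 = -45.590133
R_{2,1} = (4·(-47.595811) − (-59.182240)) / 3 = -43.733668
R_{2,2} = (16·(-43.733668) − (-45.590133)) / 15 = -43.609904

-43.6099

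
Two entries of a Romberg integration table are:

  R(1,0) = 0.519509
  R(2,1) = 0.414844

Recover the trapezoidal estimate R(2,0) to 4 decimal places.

0.4410

From R(2,1) = (4·R(2,0) − R(1,0))/3, solve for R(2,0):
4·R(2,0) = 3·0.414844 + 0.519509 = 1.764041
R(2,0) = 0.441010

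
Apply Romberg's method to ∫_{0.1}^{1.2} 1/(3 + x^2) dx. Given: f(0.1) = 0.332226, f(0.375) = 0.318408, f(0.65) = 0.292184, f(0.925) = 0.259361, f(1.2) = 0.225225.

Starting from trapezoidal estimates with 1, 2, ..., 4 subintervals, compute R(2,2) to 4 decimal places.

R(0,0) (trapezoid, 1 panel, h=1.1000): 0.306598
R(1,0) (trapezoid, 2 panels, h=0.5500): 0.314000
R(2,0) (trapezoid, 4 panels, h=0.2750): 0.315887
R(1,1) = 0.314000 + (0.314000 − 0.306598)/3 = 0.316467
R(2,1) = 0.315887 + (0.315887 − 0.314000)/3 = 0.316516
R(2,2) = 0.316516 + (0.316516 − 0.316467)/15 = 0.316519

0.3165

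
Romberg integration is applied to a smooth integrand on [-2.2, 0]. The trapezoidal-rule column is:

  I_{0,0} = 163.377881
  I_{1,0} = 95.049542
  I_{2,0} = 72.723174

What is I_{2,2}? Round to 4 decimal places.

Richardson extrapolation on the trapezoidal column (denominator 4−1=3):
I_{1,1} = 95.049542 + (95.049542 − 163.377881)/3 = 72.273429
I_{2,1} = (4·72.723174 − 95.049542) / 3 = 65.281051
I_{2,2} = 65.281051 + (65.281051 − 72.273429)/15 = 64.814892

64.8149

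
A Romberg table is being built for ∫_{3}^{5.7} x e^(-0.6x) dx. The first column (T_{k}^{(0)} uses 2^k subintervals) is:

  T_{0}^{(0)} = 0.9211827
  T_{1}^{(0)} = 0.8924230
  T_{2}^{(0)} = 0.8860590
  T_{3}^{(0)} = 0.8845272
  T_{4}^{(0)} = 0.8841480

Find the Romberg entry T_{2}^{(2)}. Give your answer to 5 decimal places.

0.88401

Richardson extrapolation on the trapezoidal column (denominator 4−1=3):
T_{1}^{(1)} = 0.8924230 + (0.8924230 − 0.9211827)/3 = 0.8828364
T_{2}^{(1)} = (4·0.8860590 − 0.8924230) / 3 = 0.8839377
T_{2}^{(2)} = (16·0.8839377 − 0.8828364) / 15 = 0.8840111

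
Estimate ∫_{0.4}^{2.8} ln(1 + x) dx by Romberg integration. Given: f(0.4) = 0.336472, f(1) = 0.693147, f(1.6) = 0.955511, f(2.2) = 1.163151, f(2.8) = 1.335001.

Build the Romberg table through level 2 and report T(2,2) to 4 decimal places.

T(0,0) (trapezoid, 1 panel, h=2.4000): 2.005768
T(1,0) (trapezoid, 2 panels, h=1.2000): 2.149497
T(2,0) (trapezoid, 4 panels, h=0.6000): 2.188527
T(1,1) = 2.149497 + (2.149497 − 2.005768)/3 = 2.197407
T(2,1) = 2.188527 + (2.188527 − 2.149497)/3 = 2.201537
T(2,2) = 2.201537 + (2.201537 − 2.197407)/15 = 2.201812

2.2018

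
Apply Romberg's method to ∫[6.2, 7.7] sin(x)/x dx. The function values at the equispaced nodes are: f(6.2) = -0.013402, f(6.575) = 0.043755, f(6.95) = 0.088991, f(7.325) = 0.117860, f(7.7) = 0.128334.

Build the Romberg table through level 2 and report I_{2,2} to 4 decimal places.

0.1174

I_{0,0} (trapezoid, 1 panel, h=1.5000): 0.086199
I_{1,0} (trapezoid, 2 panels, h=0.7500): 0.109843
I_{2,0} (trapezoid, 4 panels, h=0.3750): 0.115527
I_{1,1} = 0.109843 + (0.109843 − 0.086199)/3 = 0.117724
I_{2,1} = 0.115527 + (0.115527 − 0.109843)/3 = 0.117422
I_{2,2} = 0.117422 + (0.117422 − 0.117724)/15 = 0.117402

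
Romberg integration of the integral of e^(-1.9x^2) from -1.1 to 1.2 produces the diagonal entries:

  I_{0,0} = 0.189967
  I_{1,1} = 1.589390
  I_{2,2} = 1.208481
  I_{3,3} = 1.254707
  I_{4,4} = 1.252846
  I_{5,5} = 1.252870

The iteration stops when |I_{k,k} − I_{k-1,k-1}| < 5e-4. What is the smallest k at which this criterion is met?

k = 5

|I_{1,1} − I_{0,0}| = 1.399423 ≥ 5e-4
|I_{2,2} − I_{1,1}| = 0.380909 ≥ 5e-4
|I_{3,3} − I_{2,2}| = 0.046226 ≥ 5e-4
|I_{4,4} − I_{3,3}| = 0.001861 ≥ 5e-4
|I_{5,5} − I_{4,4}| = 0.000024 < 5e-4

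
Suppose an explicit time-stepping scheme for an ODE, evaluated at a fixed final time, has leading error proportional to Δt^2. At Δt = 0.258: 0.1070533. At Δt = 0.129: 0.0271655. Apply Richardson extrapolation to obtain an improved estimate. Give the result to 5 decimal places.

0.00054

Extrapolated value = (4·A(Δt/2) − A(Δt)) / (4 − 1)
= (4·0.0271655 − 0.1070533) / 3
= 0.0016087 / 3 = 0.0005362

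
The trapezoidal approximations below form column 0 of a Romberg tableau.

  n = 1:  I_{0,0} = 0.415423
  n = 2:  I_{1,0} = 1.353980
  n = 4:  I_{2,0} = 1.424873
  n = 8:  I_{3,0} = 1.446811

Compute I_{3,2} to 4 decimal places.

I_{2,1} = (4·1.424873 − 1.353980) / 3 = 1.448504
I_{3,1} = 1.446811 + (1.446811 − 1.424873)/3 = 1.454124
I_{3,2} = 1.454124 + (1.454124 − 1.448504)/15 = 1.454499

1.4545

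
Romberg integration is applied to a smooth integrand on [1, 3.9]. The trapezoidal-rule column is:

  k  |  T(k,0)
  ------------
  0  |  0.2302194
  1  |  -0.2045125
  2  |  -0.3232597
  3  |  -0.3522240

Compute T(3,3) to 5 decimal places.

T(1,1) = -0.2045125 + (-0.2045125 − 0.2302194)/3 = -0.3494231
T(2,1) = (4·(-0.3232597) − (-0.2045125)) / 3 = -0.3628421
T(3,1) = -0.3522240 + (-0.3522240 − (-0.3232597))/3 = -0.3618788
T(2,2) = (16·(-0.3628421) − (-0.3494231)) / 15 = -0.3637367
T(3,2) = -0.3618788 + (-0.3618788 − (-0.3628421))/15 = -0.3618146
T(3,3) = -0.3618146 + (-0.3618146 − (-0.3637367))/63 = -0.3617841

-0.36178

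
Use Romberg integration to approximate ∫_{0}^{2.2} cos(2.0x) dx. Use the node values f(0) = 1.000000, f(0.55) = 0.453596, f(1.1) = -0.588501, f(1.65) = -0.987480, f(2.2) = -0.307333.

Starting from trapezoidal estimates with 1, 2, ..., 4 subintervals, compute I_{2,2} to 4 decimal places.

-0.4717

I_{0,0} (trapezoid, 1 panel, h=2.2000): 0.761934
I_{1,0} (trapezoid, 2 panels, h=1.1000): -0.266384
I_{2,0} (trapezoid, 4 panels, h=0.5500): -0.426828
I_{1,1} = -0.266384 + (-0.266384 − 0.761934)/3 = -0.609157
I_{2,1} = -0.426828 + (-0.426828 − (-0.266384))/3 = -0.480309
I_{2,2} = -0.480309 + (-0.480309 − (-0.609157))/15 = -0.471719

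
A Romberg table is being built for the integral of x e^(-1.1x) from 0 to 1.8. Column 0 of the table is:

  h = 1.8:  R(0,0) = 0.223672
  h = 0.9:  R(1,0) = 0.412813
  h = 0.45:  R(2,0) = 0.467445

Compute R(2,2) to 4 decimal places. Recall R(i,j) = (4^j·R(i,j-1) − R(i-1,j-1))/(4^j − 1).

0.4863

Richardson extrapolation on the trapezoidal column (denominator 4−1=3):
R(1,1) = (4·0.412813 − 0.223672) / 3 = 0.475860
R(2,1) = (4·0.467445 − 0.412813) / 3 = 0.485656
R(2,2) = 0.485656 + (0.485656 − 0.475860)/15 = 0.486309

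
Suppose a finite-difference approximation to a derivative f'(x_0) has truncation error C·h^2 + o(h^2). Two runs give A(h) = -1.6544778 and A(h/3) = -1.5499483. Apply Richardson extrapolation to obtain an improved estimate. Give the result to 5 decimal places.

The leading error scales as h^2; refining by a factor of 3 reduces it by 3^2 = 9.
Extrapolated value = (9·A(h/3) − A(h)) / (9 − 1)
= (9·(-1.5499483) − (-1.6544778)) / 8
= -12.2950569 / 8 = -1.5368821

-1.53688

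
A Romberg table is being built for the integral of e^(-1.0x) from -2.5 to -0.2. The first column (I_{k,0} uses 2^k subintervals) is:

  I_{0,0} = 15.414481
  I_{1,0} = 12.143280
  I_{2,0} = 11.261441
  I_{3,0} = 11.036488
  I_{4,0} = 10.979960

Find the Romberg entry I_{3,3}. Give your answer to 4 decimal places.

Richardson extrapolation on the trapezoidal column (denominator 4−1=3):
I_{1,1} = 12.143280 + (12.143280 − 15.414481)/3 = 11.052880
I_{2,1} = 11.261441 + (11.261441 − 12.143280)/3 = 10.967495
I_{3,1} = 11.036488 + (11.036488 − 11.261441)/3 = 10.961504
I_{2,2} = (16·10.967495 − 11.052880) / 15 = 10.961803
I_{3,2} = (16·10.961504 − 10.967495) / 15 = 10.961105
I_{3,3} = 10.961105 + (10.961105 − 10.961803)/63 = 10.961094

10.9611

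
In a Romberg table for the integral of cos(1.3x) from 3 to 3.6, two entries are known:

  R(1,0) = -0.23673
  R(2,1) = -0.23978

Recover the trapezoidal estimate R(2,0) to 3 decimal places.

-0.239

From R(2,1) = (4·R(2,0) − R(1,0))/3, solve for R(2,0):
4·R(2,0) = 3·(-0.23978) + (-0.23673) = -0.95607
R(2,0) = -0.23902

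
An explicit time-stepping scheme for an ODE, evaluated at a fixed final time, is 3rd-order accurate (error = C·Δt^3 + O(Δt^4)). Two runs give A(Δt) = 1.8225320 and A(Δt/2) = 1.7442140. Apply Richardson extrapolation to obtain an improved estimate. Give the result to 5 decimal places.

The leading error scales as Δt^3; refining by a factor of 2 reduces it by 2^3 = 8.
Extrapolated value = (8·A(Δt/2) − A(Δt)) / (8 − 1)
= (8·1.7442140 − 1.8225320) / 7
= 12.1311800 / 7 = 1.7330257

1.73303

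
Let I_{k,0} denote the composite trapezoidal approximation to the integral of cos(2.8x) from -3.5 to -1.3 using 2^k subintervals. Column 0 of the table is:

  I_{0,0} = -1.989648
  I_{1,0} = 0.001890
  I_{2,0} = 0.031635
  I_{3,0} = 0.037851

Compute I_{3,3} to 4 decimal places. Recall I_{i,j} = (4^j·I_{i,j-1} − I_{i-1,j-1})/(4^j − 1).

0.0404

Richardson extrapolation on the trapezoidal column (denominator 4−1=3):
I_{1,1} = 0.001890 + (0.001890 − (-1.989648))/3 = 0.665736
I_{2,1} = (4·0.031635 − 0.001890) / 3 = 0.041550
I_{3,1} = (4·0.037851 − 0.031635) / 3 = 0.039923
I_{2,2} = (16·0.041550 − 0.665736) / 15 = -0.000062
I_{3,2} = (16·0.039923 − 0.041550) / 15 = 0.039815
I_{3,3} = (64·0.039815 − (-0.000062)) / 63 = 0.040448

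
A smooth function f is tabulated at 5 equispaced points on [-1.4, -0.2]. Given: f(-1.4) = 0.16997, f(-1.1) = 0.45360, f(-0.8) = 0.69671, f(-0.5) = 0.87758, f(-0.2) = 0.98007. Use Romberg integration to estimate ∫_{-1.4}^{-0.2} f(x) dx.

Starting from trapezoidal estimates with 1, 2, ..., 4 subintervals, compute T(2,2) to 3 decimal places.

T(0,0) (trapezoid, 1 panel, h=1.2000): 0.69002
T(1,0) (trapezoid, 2 panels, h=0.6000): 0.76304
T(2,0) (trapezoid, 4 panels, h=0.3000): 0.78087
T(1,1) = 0.76304 + (0.76304 − 0.69002)/3 = 0.78738
T(2,1) = 0.78087 + (0.78087 − 0.76304)/3 = 0.78681
T(2,2) = 0.78681 + (0.78681 − 0.78738)/15 = 0.78677

0.787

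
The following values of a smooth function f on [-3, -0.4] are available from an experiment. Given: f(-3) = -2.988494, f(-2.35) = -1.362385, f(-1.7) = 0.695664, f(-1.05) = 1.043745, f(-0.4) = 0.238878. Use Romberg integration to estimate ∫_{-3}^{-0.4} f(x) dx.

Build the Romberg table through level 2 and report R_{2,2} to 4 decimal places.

R_{0,0} (trapezoid, 1 panel, h=2.6000): -3.574501
R_{1,0} (trapezoid, 2 panels, h=1.3000): -0.882887
R_{2,0} (trapezoid, 4 panels, h=0.6500): -0.648560
R_{1,1} = -0.882887 + (-0.882887 − (-3.574501))/3 = 0.014318
R_{2,1} = -0.648560 + (-0.648560 − (-0.882887))/3 = -0.570451
R_{2,2} = -0.570451 + (-0.570451 − 0.014318)/15 = -0.609436

-0.6094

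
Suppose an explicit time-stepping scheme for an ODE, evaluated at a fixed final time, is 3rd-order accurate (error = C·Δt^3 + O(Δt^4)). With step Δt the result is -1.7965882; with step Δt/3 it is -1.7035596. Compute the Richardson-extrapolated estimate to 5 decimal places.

-1.69998

The leading error scales as Δt^3; refining by a factor of 3 reduces it by 3^3 = 27.
Extrapolated value = (27·A(Δt/3) − A(Δt)) / (27 − 1)
= (27·(-1.7035596) − (-1.7965882)) / 26
= -44.1995210 / 26 = -1.6999816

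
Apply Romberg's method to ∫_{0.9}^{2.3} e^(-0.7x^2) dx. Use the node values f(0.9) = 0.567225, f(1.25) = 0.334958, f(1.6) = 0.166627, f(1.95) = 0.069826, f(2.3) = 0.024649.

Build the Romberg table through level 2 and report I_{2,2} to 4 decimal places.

I_{0,0} (trapezoid, 1 panel, h=1.4000): 0.414312
I_{1,0} (trapezoid, 2 panels, h=0.7000): 0.323795
I_{2,0} (trapezoid, 4 panels, h=0.3500): 0.303572
I_{1,1} = 0.323795 + (0.323795 − 0.414312)/3 = 0.293623
I_{2,1} = 0.303572 + (0.303572 − 0.323795)/3 = 0.296831
I_{2,2} = 0.296831 + (0.296831 − 0.293623)/15 = 0.297045

0.2970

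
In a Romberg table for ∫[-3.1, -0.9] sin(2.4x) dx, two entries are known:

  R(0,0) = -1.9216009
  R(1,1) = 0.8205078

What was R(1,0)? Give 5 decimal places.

From R(1,1) = (4·R(1,0) − R(0,0))/3, solve for R(1,0):
4·R(1,0) = 3·0.8205078 + (-1.9216009) = 0.5399225
R(1,0) = 0.1349806

0.13498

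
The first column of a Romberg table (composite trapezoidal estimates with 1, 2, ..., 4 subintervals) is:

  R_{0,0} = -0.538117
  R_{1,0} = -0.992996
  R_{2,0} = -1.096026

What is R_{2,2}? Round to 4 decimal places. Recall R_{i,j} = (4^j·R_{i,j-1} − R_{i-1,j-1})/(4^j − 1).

-1.1294

Richardson extrapolation on the trapezoidal column (denominator 4−1=3):
R_{1,1} = -0.992996 + (-0.992996 − (-0.538117))/3 = -1.144622
R_{2,1} = (4·(-1.096026) − (-0.992996)) / 3 = -1.130369
R_{2,2} = -1.130369 + (-1.130369 − (-1.144622))/15 = -1.129419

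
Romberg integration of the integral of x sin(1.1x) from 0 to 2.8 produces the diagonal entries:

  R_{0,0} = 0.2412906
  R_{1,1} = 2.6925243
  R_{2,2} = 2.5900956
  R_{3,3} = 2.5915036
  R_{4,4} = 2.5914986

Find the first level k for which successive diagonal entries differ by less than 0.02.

k = 3

|R_{1,1} − R_{0,0}| = 2.4512337 ≥ 0.02
|R_{2,2} − R_{1,1}| = 0.1024287 ≥ 0.02
|R_{3,3} − R_{2,2}| = 0.0014080 < 0.02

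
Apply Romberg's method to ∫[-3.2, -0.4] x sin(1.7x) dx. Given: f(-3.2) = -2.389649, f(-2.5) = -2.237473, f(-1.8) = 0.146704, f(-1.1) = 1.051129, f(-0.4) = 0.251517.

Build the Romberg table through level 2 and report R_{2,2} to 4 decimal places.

-1.5919

R_{0,0} (trapezoid, 1 panel, h=2.8000): -2.993385
R_{1,0} (trapezoid, 2 panels, h=1.4000): -1.291307
R_{2,0} (trapezoid, 4 panels, h=0.7000): -1.476094
R_{1,1} = -1.291307 + (-1.291307 − (-2.993385))/3 = -0.723948
R_{2,1} = -1.476094 + (-1.476094 − (-1.291307))/3 = -1.537690
R_{2,2} = -1.537690 + (-1.537690 − (-0.723948))/15 = -1.591939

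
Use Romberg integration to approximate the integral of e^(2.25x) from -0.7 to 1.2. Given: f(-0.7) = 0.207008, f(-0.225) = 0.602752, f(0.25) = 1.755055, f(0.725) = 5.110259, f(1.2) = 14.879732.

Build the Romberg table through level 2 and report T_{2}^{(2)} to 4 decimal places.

6.5336

T_{0}^{(0)} (trapezoid, 1 panel, h=1.9000): 14.332403
T_{1}^{(0)} (trapezoid, 2 panels, h=0.9500): 8.833504
T_{2}^{(0)} (trapezoid, 4 panels, h=0.4750): 7.130432
T_{1}^{(1)} = 8.833504 + (8.833504 − 14.332403)/3 = 7.000538
T_{2}^{(1)} = 7.130432 + (7.130432 − 8.833504)/3 = 6.562741
T_{2}^{(2)} = 6.562741 + (6.562741 − 7.000538)/15 = 6.533555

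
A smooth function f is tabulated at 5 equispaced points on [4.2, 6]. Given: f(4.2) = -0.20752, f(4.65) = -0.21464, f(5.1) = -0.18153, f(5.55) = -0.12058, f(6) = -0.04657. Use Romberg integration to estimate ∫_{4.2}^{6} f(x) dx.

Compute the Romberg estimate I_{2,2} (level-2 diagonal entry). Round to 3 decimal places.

I_{0,0} (trapezoid, 1 panel, h=1.8000): -0.22868
I_{1,0} (trapezoid, 2 panels, h=0.9000): -0.27772
I_{2,0} (trapezoid, 4 panels, h=0.4500): -0.28971
I_{1,1} = -0.27772 + (-0.27772 − (-0.22868))/3 = -0.29407
I_{2,1} = -0.28971 + (-0.28971 − (-0.27772))/3 = -0.29371
I_{2,2} = -0.29371 + (-0.29371 − (-0.29407))/15 = -0.29369

-0.294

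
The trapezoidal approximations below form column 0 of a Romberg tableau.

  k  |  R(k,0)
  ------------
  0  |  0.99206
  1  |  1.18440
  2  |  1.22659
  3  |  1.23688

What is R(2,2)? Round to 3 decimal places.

Richardson extrapolation on the trapezoidal column (denominator 4−1=3):
R(1,1) = 1.18440 + (1.18440 − 0.99206)/3 = 1.24851
R(2,1) = 1.22659 + (1.22659 − 1.18440)/3 = 1.24065
R(2,2) = 1.24065 + (1.24065 − 1.24851)/15 = 1.24013

1.240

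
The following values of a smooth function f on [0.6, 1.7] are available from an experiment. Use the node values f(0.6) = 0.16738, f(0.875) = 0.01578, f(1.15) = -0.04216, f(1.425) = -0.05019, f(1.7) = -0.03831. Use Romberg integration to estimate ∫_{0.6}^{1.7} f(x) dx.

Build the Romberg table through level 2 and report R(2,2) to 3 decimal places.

R(0,0) (trapezoid, 1 panel, h=1.1000): 0.07099
R(1,0) (trapezoid, 2 panels, h=0.5500): 0.01231
R(2,0) (trapezoid, 4 panels, h=0.2750): -0.00331
R(1,1) = 0.01231 + (0.01231 − 0.07099)/3 = -0.00725
R(2,1) = -0.00331 + (-0.00331 − 0.01231)/3 = -0.00852
R(2,2) = -0.00852 + (-0.00852 − (-0.00725))/15 = -0.00860

-0.009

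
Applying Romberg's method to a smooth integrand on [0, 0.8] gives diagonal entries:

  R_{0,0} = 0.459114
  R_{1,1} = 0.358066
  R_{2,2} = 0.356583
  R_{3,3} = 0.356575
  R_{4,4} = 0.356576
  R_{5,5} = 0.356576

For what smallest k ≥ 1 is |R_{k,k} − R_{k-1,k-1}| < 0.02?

|R_{1,1} − R_{0,0}| = 0.101048 ≥ 0.02
|R_{2,2} − R_{1,1}| = 0.001483 < 0.02

k = 2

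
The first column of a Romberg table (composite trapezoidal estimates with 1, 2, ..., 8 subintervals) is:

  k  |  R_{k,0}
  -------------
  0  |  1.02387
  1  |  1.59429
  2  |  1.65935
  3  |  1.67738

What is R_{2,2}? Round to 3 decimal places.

Richardson extrapolation on the trapezoidal column (denominator 4−1=3):
R_{1,1} = (4·1.59429 − 1.02387) / 3 = 1.78443
R_{2,1} = 1.65935 + (1.65935 − 1.59429)/3 = 1.68104
R_{2,2} = (16·1.68104 − 1.78443) / 15 = 1.67415

1.674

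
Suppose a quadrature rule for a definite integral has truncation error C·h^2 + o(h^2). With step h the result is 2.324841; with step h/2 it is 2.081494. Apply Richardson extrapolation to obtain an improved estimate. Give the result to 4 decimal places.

2.0004

The leading error scales as h^2; refining by a factor of 2 reduces it by 2^2 = 4.
Extrapolated value = (4·A(h/2) − A(h)) / (4 − 1)
= (4·2.081494 − 2.324841) / 3
= 6.001135 / 3 = 2.000378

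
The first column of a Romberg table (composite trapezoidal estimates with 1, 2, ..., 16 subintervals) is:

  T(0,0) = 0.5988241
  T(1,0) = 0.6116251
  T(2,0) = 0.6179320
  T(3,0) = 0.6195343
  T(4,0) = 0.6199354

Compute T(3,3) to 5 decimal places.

T(1,1) = (4·0.6116251 − 0.5988241) / 3 = 0.6158921
T(2,1) = (4·0.6179320 − 0.6116251) / 3 = 0.6200343
T(3,1) = (4·0.6195343 − 0.6179320) / 3 = 0.6200684
T(2,2) = 0.6200343 + (0.6200343 − 0.6158921)/15 = 0.6203104
T(3,2) = 0.6200684 + (0.6200684 − 0.6200343)/15 = 0.6200707
T(3,3) = 0.6200707 + (0.6200707 − 0.6203104)/63 = 0.6200669

0.62007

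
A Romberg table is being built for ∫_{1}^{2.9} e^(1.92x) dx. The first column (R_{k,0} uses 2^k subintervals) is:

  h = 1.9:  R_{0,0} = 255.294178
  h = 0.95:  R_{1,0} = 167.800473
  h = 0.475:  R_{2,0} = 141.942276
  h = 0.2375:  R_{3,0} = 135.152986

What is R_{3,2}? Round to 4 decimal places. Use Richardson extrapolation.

Richardson extrapolation on the trapezoidal column (denominator 4−1=3):
R_{2,1} = (4·141.942276 − 167.800473) / 3 = 133.322877
R_{3,1} = 135.152986 + (135.152986 − 141.942276)/3 = 132.889889
R_{3,2} = (16·132.889889 − 133.322877) / 15 = 132.861023

132.8610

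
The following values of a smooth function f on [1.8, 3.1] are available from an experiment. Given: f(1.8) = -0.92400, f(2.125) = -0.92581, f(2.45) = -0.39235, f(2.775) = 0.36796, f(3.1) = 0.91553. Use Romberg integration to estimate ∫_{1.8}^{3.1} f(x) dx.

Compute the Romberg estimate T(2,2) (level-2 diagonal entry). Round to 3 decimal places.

-0.327

T(0,0) (trapezoid, 1 panel, h=1.3000): -0.00551
T(1,0) (trapezoid, 2 panels, h=0.6500): -0.25778
T(2,0) (trapezoid, 4 panels, h=0.3250): -0.31019
T(1,1) = -0.25778 + (-0.25778 − (-0.00551))/3 = -0.34187
T(2,1) = -0.31019 + (-0.31019 − (-0.25778))/3 = -0.32766
T(2,2) = -0.32766 + (-0.32766 − (-0.34187))/15 = -0.32671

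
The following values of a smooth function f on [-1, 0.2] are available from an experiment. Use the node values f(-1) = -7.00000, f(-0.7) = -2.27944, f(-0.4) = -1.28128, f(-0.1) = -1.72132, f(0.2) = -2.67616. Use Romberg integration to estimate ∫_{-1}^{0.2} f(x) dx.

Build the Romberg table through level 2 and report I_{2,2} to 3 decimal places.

-2.815

I_{0,0} (trapezoid, 1 panel, h=1.2000): -5.80570
I_{1,0} (trapezoid, 2 panels, h=0.6000): -3.67162
I_{2,0} (trapezoid, 4 panels, h=0.3000): -3.03604
I_{1,1} = -3.67162 + (-3.67162 − (-5.80570))/3 = -2.96026
I_{2,1} = -3.03604 + (-3.03604 − (-3.67162))/3 = -2.82418
I_{2,2} = -2.82418 + (-2.82418 − (-2.96026))/15 = -2.81511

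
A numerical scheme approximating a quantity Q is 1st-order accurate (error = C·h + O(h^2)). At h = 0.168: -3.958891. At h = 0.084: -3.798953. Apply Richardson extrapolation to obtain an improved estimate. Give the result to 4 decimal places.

Extrapolated value = (2·A(h/2) − A(h)) / (2 − 1)
= (2·(-3.798953) − (-3.958891)) / 1
= -3.639015 / 1 = -3.639015

-3.6390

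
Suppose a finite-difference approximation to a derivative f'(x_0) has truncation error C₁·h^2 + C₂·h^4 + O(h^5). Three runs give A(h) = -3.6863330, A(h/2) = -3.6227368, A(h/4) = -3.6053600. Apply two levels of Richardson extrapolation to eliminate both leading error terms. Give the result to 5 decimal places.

-3.59944

First eliminate the h^2 term (factor 2^2 = 4):
  B₁ = (4·(-3.6227368) − (-3.6863330))/3 = -3.6015381
  B₂ = (4·(-3.6053600) − (-3.6227368))/3 = -3.5995677
Then eliminate the h^4 term (factor 2^4 = 16):
  (16·(-3.5995677) − (-3.6015381))/15 = -3.5994363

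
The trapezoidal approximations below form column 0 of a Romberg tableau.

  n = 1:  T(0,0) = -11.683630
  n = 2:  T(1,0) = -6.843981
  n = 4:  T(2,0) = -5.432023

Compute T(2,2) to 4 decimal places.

-4.9434

Richardson extrapolation on the trapezoidal column (denominator 4−1=3):
T(1,1) = (4·(-6.843981) − (-11.683630)) / 3 = -5.230765
T(2,1) = (4·(-5.432023) − (-6.843981)) / 3 = -4.961370
T(2,2) = -4.961370 + (-4.961370 − (-5.230765))/15 = -4.943410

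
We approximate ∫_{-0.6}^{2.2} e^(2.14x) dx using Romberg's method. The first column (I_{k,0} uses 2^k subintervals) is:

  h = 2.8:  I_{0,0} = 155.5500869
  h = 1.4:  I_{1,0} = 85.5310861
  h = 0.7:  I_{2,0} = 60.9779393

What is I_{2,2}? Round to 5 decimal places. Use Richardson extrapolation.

Richardson extrapolation on the trapezoidal column (denominator 4−1=3):
I_{1,1} = (4·85.5310861 − 155.5500869) / 3 = 62.1914192
I_{2,1} = (4·60.9779393 − 85.5310861) / 3 = 52.7935570
I_{2,2} = (16·52.7935570 − 62.1914192) / 15 = 52.1670329
(Column j=1 coincides with Simpson's rule on the same nodes.)

52.16703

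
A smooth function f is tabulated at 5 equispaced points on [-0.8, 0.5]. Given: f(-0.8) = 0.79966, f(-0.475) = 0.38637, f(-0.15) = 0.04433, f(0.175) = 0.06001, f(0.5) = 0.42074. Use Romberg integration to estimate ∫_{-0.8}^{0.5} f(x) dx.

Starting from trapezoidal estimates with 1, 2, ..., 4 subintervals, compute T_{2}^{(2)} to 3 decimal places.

T_{0}^{(0)} (trapezoid, 1 panel, h=1.3000): 0.79326
T_{1}^{(0)} (trapezoid, 2 panels, h=0.6500): 0.42544
T_{2}^{(0)} (trapezoid, 4 panels, h=0.3250): 0.35780
T_{1}^{(1)} = 0.42544 + (0.42544 − 0.79326)/3 = 0.30283
T_{2}^{(1)} = 0.35780 + (0.35780 − 0.42544)/3 = 0.33525
T_{2}^{(2)} = 0.33525 + (0.33525 − 0.30283)/15 = 0.33741

0.337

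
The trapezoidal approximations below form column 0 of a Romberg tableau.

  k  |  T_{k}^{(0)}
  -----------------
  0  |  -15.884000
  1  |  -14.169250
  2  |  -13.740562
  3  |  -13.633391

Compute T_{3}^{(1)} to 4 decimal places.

Richardson extrapolation on the trapezoidal column (denominator 4−1=3):
T_{3}^{(1)} = (4·(-13.633391) − (-13.740562)) / 3 = -13.597667

-13.5977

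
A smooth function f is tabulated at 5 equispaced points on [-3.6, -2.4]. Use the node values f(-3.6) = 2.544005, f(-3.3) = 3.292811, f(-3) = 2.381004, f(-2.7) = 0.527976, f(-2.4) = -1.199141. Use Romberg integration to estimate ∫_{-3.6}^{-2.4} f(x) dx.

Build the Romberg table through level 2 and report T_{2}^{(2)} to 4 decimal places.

T_{0}^{(0)} (trapezoid, 1 panel, h=1.2000): 0.806918
T_{1}^{(0)} (trapezoid, 2 panels, h=0.6000): 1.832062
T_{2}^{(0)} (trapezoid, 4 panels, h=0.3000): 2.062267
T_{1}^{(1)} = 1.832062 + (1.832062 − 0.806918)/3 = 2.173777
T_{2}^{(1)} = 2.062267 + (2.062267 − 1.832062)/3 = 2.139002
T_{2}^{(2)} = 2.139002 + (2.139002 − 2.173777)/15 = 2.136684

2.1367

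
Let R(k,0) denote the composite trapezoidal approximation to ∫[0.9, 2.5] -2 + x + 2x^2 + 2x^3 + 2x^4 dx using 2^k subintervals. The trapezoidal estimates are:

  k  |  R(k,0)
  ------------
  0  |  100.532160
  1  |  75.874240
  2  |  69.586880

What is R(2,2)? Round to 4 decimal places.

67.4802

Richardson extrapolation on the trapezoidal column (denominator 4−1=3):
R(1,1) = (4·75.874240 − 100.532160) / 3 = 67.654933
R(2,1) = 69.586880 + (69.586880 − 75.874240)/3 = 67.491093
R(2,2) = 67.491093 + (67.491093 − 67.654933)/15 = 67.480170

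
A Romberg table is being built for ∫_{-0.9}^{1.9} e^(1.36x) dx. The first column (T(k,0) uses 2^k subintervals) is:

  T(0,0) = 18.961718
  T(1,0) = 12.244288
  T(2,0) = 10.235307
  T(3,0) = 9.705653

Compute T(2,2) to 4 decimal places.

9.5363

Richardson extrapolation on the trapezoidal column (denominator 4−1=3):
T(1,1) = (4·12.244288 − 18.961718) / 3 = 10.005145
T(2,1) = (4·10.235307 − 12.244288) / 3 = 9.565647
T(2,2) = 9.565647 + (9.565647 − 10.005145)/15 = 9.536347
(Column j=1 coincides with Simpson's rule on the same nodes.)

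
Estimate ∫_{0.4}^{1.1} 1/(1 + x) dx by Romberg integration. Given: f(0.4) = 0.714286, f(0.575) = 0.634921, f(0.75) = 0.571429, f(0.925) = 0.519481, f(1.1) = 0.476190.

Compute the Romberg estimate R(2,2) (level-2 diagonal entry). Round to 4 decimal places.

0.4055

R(0,0) (trapezoid, 1 panel, h=0.7000): 0.416667
R(1,0) (trapezoid, 2 panels, h=0.3500): 0.408333
R(2,0) (trapezoid, 4 panels, h=0.1750): 0.406187
R(1,1) = 0.408333 + (0.408333 − 0.416667)/3 = 0.405555
R(2,1) = 0.406187 + (0.406187 − 0.408333)/3 = 0.405472
R(2,2) = 0.405472 + (0.405472 − 0.405555)/15 = 0.405466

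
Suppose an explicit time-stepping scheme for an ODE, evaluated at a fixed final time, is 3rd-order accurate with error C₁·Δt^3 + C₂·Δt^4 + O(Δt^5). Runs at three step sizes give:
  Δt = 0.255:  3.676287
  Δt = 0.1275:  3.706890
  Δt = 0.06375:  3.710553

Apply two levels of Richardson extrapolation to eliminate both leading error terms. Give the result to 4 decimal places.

First eliminate the Δt^3 term (factor 2^3 = 8):
  B₁ = (8·3.706890 − 3.676287)/7 = 3.711262
  B₂ = (8·3.710553 − 3.706890)/7 = 3.711076
Then eliminate the Δt^4 term (factor 2^4 = 16):
  (16·3.711076 − 3.711262)/15 = 3.711064

3.7111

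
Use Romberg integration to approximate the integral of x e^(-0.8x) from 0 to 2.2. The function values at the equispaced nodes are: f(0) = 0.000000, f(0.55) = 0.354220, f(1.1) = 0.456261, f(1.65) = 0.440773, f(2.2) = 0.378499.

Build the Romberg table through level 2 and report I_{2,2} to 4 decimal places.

0.8205

I_{0,0} (trapezoid, 1 panel, h=2.2000): 0.416349
I_{1,0} (trapezoid, 2 panels, h=1.1000): 0.710062
I_{2,0} (trapezoid, 4 panels, h=0.5500): 0.792277
I_{1,1} = 0.710062 + (0.710062 − 0.416349)/3 = 0.807966
I_{2,1} = 0.792277 + (0.792277 − 0.710062)/3 = 0.819682
I_{2,2} = 0.819682 + (0.819682 − 0.807966)/15 = 0.820463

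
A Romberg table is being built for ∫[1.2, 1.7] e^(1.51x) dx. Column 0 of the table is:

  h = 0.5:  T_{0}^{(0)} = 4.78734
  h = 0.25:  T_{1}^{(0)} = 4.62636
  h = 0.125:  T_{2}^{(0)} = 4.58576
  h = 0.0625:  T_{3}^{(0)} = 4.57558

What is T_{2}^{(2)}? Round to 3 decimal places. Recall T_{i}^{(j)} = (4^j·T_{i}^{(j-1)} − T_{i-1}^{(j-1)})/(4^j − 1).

4.572

T_{1}^{(1)} = (4·4.62636 − 4.78734) / 3 = 4.57270
T_{2}^{(1)} = 4.58576 + (4.58576 − 4.62636)/3 = 4.57223
T_{2}^{(2)} = 4.57223 + (4.57223 − 4.57270)/15 = 4.57220
(Column j=1 coincides with Simpson's rule on the same nodes.)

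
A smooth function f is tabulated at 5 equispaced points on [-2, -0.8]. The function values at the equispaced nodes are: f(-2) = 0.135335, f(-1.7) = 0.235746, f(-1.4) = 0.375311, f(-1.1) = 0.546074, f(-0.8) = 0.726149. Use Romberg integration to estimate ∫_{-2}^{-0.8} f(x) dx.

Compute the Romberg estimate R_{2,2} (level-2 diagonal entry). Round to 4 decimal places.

R_{0,0} (trapezoid, 1 panel, h=1.2000): 0.516890
R_{1,0} (trapezoid, 2 panels, h=0.6000): 0.483632
R_{2,0} (trapezoid, 4 panels, h=0.3000): 0.476362
R_{1,1} = 0.483632 + (0.483632 − 0.516890)/3 = 0.472546
R_{2,1} = 0.476362 + (0.476362 − 0.483632)/3 = 0.473939
R_{2,2} = 0.473939 + (0.473939 − 0.472546)/15 = 0.474032

0.4740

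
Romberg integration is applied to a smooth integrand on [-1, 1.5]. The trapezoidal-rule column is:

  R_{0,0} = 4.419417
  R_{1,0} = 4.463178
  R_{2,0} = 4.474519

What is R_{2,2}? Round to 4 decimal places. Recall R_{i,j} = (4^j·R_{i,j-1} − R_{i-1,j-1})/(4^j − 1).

4.4783

R_{1,1} = (4·4.463178 − 4.419417) / 3 = 4.477765
R_{2,1} = (4·4.474519 − 4.463178) / 3 = 4.478299
R_{2,2} = 4.478299 + (4.478299 − 4.477765)/15 = 4.478335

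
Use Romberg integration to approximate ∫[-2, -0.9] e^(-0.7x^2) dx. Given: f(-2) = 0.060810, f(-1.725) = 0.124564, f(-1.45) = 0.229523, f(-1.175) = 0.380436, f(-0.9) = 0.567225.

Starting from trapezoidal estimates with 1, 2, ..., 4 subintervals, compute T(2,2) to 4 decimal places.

T(0,0) (trapezoid, 1 panel, h=1.1000): 0.345419
T(1,0) (trapezoid, 2 panels, h=0.5500): 0.298947
T(2,0) (trapezoid, 4 panels, h=0.2750): 0.288349
T(1,1) = 0.298947 + (0.298947 − 0.345419)/3 = 0.283456
T(2,1) = 0.288349 + (0.288349 − 0.298947)/3 = 0.284816
T(2,2) = 0.284816 + (0.284816 − 0.283456)/15 = 0.284907

0.2849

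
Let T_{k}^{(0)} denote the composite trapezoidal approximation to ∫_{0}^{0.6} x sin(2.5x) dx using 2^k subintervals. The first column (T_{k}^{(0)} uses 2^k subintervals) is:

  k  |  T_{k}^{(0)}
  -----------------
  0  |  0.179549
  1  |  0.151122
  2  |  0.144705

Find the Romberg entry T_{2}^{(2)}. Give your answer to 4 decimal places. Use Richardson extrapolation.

T_{1}^{(1)} = 0.151122 + (0.151122 − 0.179549)/3 = 0.141646
T_{2}^{(1)} = (4·0.144705 − 0.151122) / 3 = 0.142566
T_{2}^{(2)} = 0.142566 + (0.142566 − 0.141646)/15 = 0.142627

0.1426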